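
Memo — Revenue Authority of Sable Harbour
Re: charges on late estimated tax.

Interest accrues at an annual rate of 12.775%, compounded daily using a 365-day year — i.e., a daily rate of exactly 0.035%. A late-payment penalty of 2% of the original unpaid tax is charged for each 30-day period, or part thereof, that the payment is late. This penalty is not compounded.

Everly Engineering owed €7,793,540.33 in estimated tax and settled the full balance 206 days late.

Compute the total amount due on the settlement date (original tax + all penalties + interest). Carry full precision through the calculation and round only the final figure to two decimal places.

Penalty periods: ⌈206/30⌉ = 7; penalty = 7 × 2% × €7,793,540.33 = €1,091,095.65…
Interest: €7,793,540.33 × ((1 + 0.00035)^206 − 1) = €7,793,540.33 × 0.07474926… = €582,561.3522…
Total = €7,793,540.33 + €1,091,095.6462 + €582,561.3522… = €9,467,197.33

€9,467,197.33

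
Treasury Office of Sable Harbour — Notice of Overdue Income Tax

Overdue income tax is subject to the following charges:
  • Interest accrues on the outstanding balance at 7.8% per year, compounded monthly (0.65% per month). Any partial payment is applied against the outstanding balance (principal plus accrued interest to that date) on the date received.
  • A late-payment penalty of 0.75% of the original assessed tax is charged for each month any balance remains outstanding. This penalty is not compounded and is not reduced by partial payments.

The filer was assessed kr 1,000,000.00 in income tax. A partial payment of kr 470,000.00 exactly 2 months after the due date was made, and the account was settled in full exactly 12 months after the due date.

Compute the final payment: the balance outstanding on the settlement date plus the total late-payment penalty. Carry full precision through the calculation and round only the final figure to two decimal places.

kr 669,390.56

Balance at month 2: kr 1,000,000.0000 × (1 + 0.0065)^2 = kr 1,013,042.2500
After kr 470,000.00 payment: kr 1,013,042.2500 − kr 470,000.00 = kr 543,042.2500
Balance at month 12: kr 543,042.2500 × (1 + 0.0065)^10 = kr 579,390.5564…
Penalty: 12 × 0.75% × kr 1,000,000.00 = kr 90,000.00
Final settlement = outstanding balance + penalty = kr 579,390.5564… + kr 90,000.00 = kr 669,390.56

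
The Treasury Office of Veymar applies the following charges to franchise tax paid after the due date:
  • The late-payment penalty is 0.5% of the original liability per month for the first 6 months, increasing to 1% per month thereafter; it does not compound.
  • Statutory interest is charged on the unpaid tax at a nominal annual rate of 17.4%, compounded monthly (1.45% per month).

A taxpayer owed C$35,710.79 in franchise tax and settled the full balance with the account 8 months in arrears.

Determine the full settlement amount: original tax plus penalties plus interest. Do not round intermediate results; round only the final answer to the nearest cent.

C$41,855.22

Penalty, months 1–6: 6 × 0.5% × C$35,710.79 = C$1,071.32…
Penalty, months 7–8: 2 × 1% × C$35,710.79 = C$714.22…
Interest: C$35,710.79 × ((1 + 0.0145)^8 − 1) = C$35,710.79 × 0.1220609… = C$4,358.8895…
Total = C$35,710.79 + C$1,785.5395 + C$4,358.8895… = C$41,855.22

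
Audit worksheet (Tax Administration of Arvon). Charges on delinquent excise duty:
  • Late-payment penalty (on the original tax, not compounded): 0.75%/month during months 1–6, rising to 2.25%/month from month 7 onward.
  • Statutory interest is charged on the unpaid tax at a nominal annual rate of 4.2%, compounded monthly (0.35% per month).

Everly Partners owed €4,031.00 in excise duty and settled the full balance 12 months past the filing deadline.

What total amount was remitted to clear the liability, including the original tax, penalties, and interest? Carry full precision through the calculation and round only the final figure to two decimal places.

Penalty, months 1–6: 6 × 0.75% × €4,031.00 = €181.40…
Penalty, months 7–12: 6 × 2.25% × €4,031.00 = €544.19…
Interest: €4,031.00 × ((1 + 0.0035)^12 − 1) = €4,031.00 × 0.0428180… = €172.5994…
Total = €4,031.00 + €725.5800 + €172.5994… = €4,929.18

€4,929.18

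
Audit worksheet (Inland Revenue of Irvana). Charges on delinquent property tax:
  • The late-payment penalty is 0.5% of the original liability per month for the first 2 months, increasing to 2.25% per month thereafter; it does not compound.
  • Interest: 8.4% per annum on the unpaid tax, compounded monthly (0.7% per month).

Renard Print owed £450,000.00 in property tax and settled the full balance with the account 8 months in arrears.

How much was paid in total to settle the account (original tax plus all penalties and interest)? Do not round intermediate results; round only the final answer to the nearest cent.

£541,076.12

Penalty, months 1–2: 2 × 0.5% × £450,000.00 = £4,500.00
Penalty, months 3–8: 6 × 2.25% × £450,000.00 = £60,750.00
Interest: £450,000.00 × ((1 + 0.007)^8 − 1) = £450,000.00 × 0.0573914… = £25,826.1197…
Total = £450,000.00 + £65,250.0000 + £25,826.1197… = £541,076.12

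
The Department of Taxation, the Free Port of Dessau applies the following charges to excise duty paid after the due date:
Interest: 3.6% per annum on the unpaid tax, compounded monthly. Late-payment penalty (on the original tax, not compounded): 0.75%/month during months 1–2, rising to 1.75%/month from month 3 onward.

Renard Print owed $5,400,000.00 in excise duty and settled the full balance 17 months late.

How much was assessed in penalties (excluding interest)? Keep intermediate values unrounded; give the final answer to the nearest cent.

Penalty, months 1–2: 2 × 0.75% × $5,400,000.00 = $81,000.00
Penalty, months 3–17: 15 × 1.75% × $5,400,000.00 = $1,417,500.00
Total penalty = $81,000.00 + $1,417,500.00 = $1,498,500.00

$1,498,500.00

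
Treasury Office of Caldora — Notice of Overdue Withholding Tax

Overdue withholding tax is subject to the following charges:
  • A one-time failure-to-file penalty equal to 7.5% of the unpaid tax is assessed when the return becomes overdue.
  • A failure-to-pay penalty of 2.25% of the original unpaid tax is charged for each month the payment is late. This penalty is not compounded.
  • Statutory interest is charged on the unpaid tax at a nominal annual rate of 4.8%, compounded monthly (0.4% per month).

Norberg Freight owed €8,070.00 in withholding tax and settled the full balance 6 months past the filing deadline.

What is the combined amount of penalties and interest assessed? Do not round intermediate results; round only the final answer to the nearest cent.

€1,890.33

Failure-to-file penalty: 7.5% × €8,070.00 = €605.25
Failure-to-pay penalty = 2.25% × €8,070.00 × 6 mo = €1,089.45
Interest: €8,070.00 × ((1 + 0.004)^6 − 1) = €8,070.00 × 0.0242413… = €195.6272…
Penalties + interest = €1,694.7000 + €195.6272… = €1,890.33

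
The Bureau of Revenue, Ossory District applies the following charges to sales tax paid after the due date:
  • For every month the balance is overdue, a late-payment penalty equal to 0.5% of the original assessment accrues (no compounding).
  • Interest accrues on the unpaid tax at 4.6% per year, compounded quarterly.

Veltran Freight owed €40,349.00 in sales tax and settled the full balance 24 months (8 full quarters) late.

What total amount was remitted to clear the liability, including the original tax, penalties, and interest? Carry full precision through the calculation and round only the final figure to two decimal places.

Late-payment penalty = 0.5% × €40,349.00 × 24 mo = €4,841.88
Interest (4.6%/yr ÷ 4 = 1.15%/quarter): €40,349.00 × ((1 + 0.0115)^8 − 1) = €3,865.0067…
Total = €40,349.00 + €4,841.8800 + €3,865.0067… = €49,055.89

€49,055.89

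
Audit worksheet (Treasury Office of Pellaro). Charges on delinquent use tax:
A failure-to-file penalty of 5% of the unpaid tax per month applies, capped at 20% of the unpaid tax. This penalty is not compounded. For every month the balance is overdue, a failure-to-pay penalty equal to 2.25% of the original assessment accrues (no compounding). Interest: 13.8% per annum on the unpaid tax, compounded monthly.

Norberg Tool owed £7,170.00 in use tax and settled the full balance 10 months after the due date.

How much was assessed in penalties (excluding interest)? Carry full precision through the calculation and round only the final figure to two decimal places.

Failure-to-file: 10 × 5% × £7,170.00 = £3,585.00, capped at 20% × £7,170.00 = £1,434.00
Failure-to-pay penalty = 2.25% × £7,170.00 × 10 mo = £1,613.25
Total penalty = £1,434.00 + £1,613.25 = £3,047.25

£3,047.25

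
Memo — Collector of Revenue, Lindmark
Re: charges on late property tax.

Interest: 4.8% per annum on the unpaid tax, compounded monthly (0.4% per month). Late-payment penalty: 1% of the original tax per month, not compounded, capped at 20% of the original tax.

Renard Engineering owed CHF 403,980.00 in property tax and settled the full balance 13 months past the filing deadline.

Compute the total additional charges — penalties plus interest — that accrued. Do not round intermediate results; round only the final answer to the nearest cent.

Penalty: 13 × 1% × CHF 403,980.00 = CHF 52,517.40 (below the 20% cap of CHF 80,796.00)
Interest: CHF 403,980.00 × ((1 + 0.004)^13 − 1) = CHF 403,980.00 × 0.0532665… = CHF 21,518.5960…
Penalties + interest = CHF 52,517.4000 + CHF 21,518.5960… = CHF 74,036.00

CHF 74,036.00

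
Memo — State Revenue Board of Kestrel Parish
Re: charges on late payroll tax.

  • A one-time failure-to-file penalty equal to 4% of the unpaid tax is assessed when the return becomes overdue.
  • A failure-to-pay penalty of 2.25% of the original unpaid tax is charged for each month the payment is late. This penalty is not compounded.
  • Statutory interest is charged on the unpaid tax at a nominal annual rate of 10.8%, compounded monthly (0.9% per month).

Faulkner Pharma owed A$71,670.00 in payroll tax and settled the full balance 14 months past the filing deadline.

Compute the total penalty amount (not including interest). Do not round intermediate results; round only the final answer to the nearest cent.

A$25,442.85

Failure-to-file penalty: 4% × A$71,670.00 = A$2,866.80
Failure-to-pay penalty: 14 × 2.25% × A$71,670.00 = A$22,576.05
Total penalty = A$2,866.80 + A$22,576.05 = A$25,442.85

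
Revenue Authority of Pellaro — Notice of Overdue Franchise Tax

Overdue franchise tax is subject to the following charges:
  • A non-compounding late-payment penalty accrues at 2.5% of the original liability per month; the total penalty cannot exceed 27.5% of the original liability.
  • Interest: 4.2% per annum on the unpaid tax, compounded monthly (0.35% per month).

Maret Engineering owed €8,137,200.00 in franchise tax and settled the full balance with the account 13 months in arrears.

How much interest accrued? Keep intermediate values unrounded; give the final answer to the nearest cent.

€378,118.35

Interest: €8,137,200.00 × ((1 + 0.0035)^13 − 1) = €8,137,200.00 × 0.0464679… = €378,118.3536…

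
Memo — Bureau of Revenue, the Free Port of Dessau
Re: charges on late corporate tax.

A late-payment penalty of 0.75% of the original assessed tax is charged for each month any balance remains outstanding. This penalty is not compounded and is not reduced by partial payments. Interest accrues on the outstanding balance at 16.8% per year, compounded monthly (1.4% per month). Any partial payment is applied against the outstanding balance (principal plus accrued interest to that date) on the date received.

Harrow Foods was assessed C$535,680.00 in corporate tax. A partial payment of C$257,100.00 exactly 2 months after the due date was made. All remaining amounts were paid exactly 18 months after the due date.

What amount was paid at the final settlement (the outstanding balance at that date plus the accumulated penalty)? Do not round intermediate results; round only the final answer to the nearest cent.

C$439,166.03

Balance at month 2: C$535,680.0000 × (1 + 0.014)^2 = C$550,784.0333…
After C$257,100.00 payment: C$550,784.0333… − C$257,100.00 = C$293,684.0333…
Balance at month 18: C$293,684.0333… × (1 + 0.014)^16 = C$366,849.2334…
Penalty: 18 × 0.75% × C$535,680.00 = C$72,316.80
Final settlement = outstanding balance + penalty = C$366,849.2334… + C$72,316.80 = C$439,166.03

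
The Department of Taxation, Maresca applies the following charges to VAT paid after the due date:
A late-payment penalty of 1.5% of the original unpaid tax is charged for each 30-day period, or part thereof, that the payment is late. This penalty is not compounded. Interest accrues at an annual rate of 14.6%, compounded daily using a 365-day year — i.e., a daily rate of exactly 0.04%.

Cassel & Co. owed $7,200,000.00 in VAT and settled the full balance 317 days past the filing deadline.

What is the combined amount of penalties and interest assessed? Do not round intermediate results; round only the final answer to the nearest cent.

Penalty periods: ⌈317/30⌉ = 11; penalty = 11 × 1.5% × $7,200,000.00 = $1,188,000.00
Interest: $7,200,000.00 × ((1 + 0.0004)^317 − 1) = $7,200,000.00 × 0.13516118… = $973,160.4723…
Penalties + interest = $1,188,000.0000 + $973,160.4723… = $2,161,160.47

$2,161,160.47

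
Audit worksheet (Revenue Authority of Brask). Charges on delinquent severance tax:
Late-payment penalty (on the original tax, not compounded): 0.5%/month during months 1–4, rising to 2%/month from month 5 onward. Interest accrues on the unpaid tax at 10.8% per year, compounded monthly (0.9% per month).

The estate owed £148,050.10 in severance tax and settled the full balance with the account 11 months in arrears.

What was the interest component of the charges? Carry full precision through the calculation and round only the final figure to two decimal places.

Interest: £148,050.10 × ((1 + 0.009)^11 − 1) = £148,050.10 × 0.1035775… = £15,334.6559…

£15,334.66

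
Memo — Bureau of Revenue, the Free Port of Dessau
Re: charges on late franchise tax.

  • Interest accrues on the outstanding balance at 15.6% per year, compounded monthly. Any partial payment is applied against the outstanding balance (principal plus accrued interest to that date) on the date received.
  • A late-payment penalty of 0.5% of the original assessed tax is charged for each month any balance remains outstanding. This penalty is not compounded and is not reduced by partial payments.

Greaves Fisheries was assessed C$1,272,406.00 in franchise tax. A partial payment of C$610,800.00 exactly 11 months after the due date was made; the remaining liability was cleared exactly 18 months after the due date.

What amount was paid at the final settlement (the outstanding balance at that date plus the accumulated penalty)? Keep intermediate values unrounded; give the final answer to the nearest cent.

C$1,051,364.51

Monthly rate = 15.6% ÷ 12 = 1.3%
Balance at month 11: C$1,272,406.0000 × (1 + 0.013)^11 = C$1,466,660.5390…
After C$610,800.00 payment: C$1,466,660.5390… − C$610,800.00 = C$855,860.5390…
Balance at month 18: C$855,860.5390… × (1 + 0.013)^7 = C$936,847.9708…
Penalty: 18 × 0.5% × C$1,272,406.00 = C$114,516.54
Final settlement = outstanding balance + penalty = C$936,847.9708… + C$114,516.54 = C$1,051,364.51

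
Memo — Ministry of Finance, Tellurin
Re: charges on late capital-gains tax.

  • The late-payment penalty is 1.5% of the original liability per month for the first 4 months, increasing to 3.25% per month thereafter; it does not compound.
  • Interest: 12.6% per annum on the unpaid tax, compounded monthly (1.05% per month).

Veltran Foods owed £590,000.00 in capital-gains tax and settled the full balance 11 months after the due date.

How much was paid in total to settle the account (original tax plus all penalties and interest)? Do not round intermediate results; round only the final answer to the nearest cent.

Penalty, months 1–4: 4 × 1.5% × £590,000.00 = £35,400.00
Penalty, months 5–11: 7 × 3.25% × £590,000.00 = £134,225.00
Interest: £590,000.00 × ((1 + 0.0105)^11 − 1) = £590,000.00 × 0.1217588… = £71,837.7090…
Total = £590,000.00 + £169,625.0000 + £71,837.7090… = £831,462.71

£831,462.71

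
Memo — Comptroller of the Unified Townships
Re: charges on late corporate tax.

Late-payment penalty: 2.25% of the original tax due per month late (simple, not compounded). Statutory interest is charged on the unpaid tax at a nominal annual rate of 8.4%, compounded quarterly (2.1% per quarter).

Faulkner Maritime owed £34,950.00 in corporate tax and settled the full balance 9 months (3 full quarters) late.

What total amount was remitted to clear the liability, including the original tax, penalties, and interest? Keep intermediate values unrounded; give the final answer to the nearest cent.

£44,275.79

Late-payment penalty = 2.25% × £34,950.00 × 9 mo = £7,077.38…
Interest: £34,950.00 × ((1 + 0.021)^3 − 1) = £34,950.00 × 0.0643323… = £2,248.4125…
Total = £34,950.00 + £7,077.3750 + £2,248.4125… = £44,275.79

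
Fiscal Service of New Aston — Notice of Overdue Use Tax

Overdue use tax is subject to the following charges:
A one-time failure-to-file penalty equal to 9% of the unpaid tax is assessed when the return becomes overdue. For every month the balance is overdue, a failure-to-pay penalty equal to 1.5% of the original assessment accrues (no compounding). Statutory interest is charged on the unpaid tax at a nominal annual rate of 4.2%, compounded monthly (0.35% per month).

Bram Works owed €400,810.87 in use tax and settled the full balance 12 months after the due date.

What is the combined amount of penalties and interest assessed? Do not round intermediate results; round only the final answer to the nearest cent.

Failure-to-file penalty: 9% × €400,810.87 = €36,072.98…
Failure-to-pay penalty = 1.5% × €400,810.87 × 12 mo = €72,145.96…
Interest: €400,810.87 × ((1 + 0.0035)^12 − 1) = €400,810.87 × 0.0428180… = €17,161.9227…
Penalties + interest = €108,218.9349 + €17,161.9227… = €125,380.86

€125,380.86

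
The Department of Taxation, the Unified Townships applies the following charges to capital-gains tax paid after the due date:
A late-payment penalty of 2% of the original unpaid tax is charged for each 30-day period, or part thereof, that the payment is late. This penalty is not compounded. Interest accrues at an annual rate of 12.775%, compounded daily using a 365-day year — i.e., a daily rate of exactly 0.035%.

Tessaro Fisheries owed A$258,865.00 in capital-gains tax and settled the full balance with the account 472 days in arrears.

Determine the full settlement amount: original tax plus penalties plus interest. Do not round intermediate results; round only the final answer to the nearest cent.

Penalty periods: ⌈472/30⌉ = 16; penalty = 16 × 2% × A$258,865.00 = A$82,836.80
Interest: A$258,865.00 × ((1 + 0.00035)^472 − 1) = A$258,865.00 × 0.17959493… = A$46,490.8406…
Total = A$258,865.00 + A$82,836.8000 + A$46,490.8406… = A$388,192.64

A$388,192.64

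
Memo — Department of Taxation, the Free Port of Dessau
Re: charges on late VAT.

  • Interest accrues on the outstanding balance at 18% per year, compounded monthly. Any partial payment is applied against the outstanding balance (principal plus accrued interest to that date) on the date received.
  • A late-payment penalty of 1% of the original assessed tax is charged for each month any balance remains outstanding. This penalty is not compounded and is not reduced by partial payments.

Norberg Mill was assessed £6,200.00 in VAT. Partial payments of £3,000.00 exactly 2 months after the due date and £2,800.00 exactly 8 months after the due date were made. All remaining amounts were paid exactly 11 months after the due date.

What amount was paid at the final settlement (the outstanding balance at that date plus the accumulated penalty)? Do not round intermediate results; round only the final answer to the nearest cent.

Monthly rate = 18% ÷ 12 = 1.5%
Balance at month 2: £6,200.0000 × (1 + 0.015)^2 = £6,387.3950
After £3,000.00 payment: £6,387.3950 − £3,000.00 = £3,387.3950
Balance at month 8: £3,387.3950 × (1 + 0.015)^6 = £3,703.9242…
After £2,800.00 payment: £3,703.9242… − £2,800.00 = £903.9242…
Balance at month 11: £903.9242… × (1 + 0.015)^3 = £945.2140…
Penalty: 11 × 1% × £6,200.00 = £682.00
Final settlement = outstanding balance + penalty = £945.2140… + £682.00 = £1,627.21

£1,627.21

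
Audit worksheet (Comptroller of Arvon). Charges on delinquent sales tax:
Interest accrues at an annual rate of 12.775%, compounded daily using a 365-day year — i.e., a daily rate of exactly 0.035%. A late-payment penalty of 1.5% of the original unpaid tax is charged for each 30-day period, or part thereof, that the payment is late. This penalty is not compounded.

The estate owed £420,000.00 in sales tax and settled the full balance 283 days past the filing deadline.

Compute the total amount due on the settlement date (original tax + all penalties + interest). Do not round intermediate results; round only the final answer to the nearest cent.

£526,723.00

Penalty periods: ⌈283/30⌉ = 10; penalty = 10 × 1.5% × £420,000.00 = £63,000.00
Interest: £420,000.00 × ((1 + 0.00035)^283 − 1) = £420,000.00 × 0.10410237… = £43,722.9955…
Total = £420,000.00 + £63,000.0000 + £43,722.9955… = £526,723.00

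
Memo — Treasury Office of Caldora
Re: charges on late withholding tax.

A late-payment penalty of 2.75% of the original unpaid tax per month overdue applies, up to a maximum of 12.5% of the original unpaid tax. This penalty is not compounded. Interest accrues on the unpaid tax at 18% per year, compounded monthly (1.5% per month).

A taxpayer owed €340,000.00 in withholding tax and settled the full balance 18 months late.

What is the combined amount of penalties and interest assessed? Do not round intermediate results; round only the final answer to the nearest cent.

€146,995.82

Penalty (uncapped): 18 × 2.75% × €340,000.00 = €168,300.00; cap = 12.5% × €340,000.00 = €42,500.00 → penalty = €42,500.00
Interest: €340,000.00 × ((1 + 0.015)^18 − 1) = €340,000.00 × 0.3073406… = €104,495.8162…
Penalties + interest = €42,500.0000 + €104,495.8162… = €146,995.82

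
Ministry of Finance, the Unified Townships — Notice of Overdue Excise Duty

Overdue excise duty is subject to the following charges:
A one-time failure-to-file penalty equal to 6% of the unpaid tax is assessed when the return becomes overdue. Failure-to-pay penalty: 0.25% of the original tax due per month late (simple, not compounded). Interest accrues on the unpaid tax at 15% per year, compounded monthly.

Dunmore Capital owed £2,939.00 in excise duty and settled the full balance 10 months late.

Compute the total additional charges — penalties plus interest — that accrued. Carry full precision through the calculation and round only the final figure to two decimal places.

Failure-to-file penalty: 6% × £2,939.00 = £176.34
Failure-to-pay penalty = 0.25% × £2,939.00 × 10 mo = £73.48…
Interest (15%/yr ÷ 12 = 1.25%/month): £2,939.00 × ((1 + 0.0125)^10 − 1) = £388.7440…
Penalties + interest = £249.8150 + £388.7440… = £638.56

£638.56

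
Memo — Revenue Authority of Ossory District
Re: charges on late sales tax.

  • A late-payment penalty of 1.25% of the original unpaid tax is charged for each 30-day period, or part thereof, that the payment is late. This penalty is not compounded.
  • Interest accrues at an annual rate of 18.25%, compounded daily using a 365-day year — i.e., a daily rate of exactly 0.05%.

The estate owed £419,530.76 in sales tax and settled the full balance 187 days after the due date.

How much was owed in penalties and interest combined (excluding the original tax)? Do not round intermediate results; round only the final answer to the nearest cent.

£77,816.64

Penalty periods: ⌈187/30⌉ = 7; penalty = 7 × 1.25% × £419,530.76 = £36,708.94…
Interest: £419,530.76 × ((1 + 0.0005)^187 − 1) = £419,530.76 × 0.09798495… = £41,107.6989…
Penalties + interest = £36,708.9415 + £41,107.6989… = £77,816.64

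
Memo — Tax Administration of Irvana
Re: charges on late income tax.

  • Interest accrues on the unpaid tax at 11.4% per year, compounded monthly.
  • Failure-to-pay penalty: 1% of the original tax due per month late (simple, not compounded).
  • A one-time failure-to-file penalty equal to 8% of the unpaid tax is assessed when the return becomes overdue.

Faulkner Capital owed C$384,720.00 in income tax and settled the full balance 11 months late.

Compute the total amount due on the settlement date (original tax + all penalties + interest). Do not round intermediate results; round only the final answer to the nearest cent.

Failure-to-file penalty: 8% × C$384,720.00 = C$30,777.60
Failure-to-pay penalty: 11 × 1% × C$384,720.00 = C$42,319.20
Interest (11.4%/yr ÷ 12 = 0.95%/month): C$384,720.00 × ((1 + 0.0095)^11 − 1) = C$42,168.3670…
Total = C$384,720.00 + C$73,096.8000 + C$42,168.3670… = C$499,985.17

C$499,985.17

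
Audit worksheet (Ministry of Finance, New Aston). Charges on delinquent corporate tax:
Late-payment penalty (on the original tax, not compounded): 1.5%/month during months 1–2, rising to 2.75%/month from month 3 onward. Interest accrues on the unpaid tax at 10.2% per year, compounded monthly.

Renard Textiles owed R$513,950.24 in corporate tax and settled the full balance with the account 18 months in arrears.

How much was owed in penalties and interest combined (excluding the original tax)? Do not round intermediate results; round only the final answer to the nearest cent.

R$326,138.30

Penalty, months 1–2: 2 × 1.5% × R$513,950.24 = R$15,418.51…
Penalty, months 3–18: 16 × 2.75% × R$513,950.24 = R$226,138.11…
Interest (10.2%/yr ÷ 12 = 0.85%/month): R$513,950.24 × ((1 + 0.0085)^18 − 1) = R$84,581.6836…
Penalties + interest = R$241,556.6128 + R$84,581.6836… = R$326,138.30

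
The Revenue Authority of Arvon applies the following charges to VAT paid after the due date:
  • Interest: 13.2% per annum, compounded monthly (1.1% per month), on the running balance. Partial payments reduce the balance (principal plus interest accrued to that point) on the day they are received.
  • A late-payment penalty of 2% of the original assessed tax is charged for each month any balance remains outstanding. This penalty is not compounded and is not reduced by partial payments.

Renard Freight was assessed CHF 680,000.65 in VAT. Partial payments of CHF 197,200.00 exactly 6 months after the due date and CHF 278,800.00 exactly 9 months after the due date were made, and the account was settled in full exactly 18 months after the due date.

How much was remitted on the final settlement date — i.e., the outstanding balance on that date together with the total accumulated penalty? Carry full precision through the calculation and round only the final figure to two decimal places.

Balance at month 6: CHF 680,000.6500 × (1 + 0.011)^6 = CHF 726,133.1457…
After CHF 197,200.00 payment: CHF 726,133.1457… − CHF 197,200.00 = CHF 528,933.1457…
Balance at month 9: CHF 528,933.1457… × (1 + 0.011)^3 = CHF 546,580.6462…
After CHF 278,800.00 payment: CHF 546,580.6462… − CHF 278,800.00 = CHF 267,780.6462…
Balance at month 18: CHF 267,780.6462… × (1 + 0.011)^9 = CHF 295,487.8211…
Penalty: 18 × 2% × CHF 680,000.65 = CHF 244,800.23…
Final settlement = outstanding balance + penalty = CHF 295,487.8211… + CHF 244,800.23… = CHF 540,288.06

CHF 540,288.06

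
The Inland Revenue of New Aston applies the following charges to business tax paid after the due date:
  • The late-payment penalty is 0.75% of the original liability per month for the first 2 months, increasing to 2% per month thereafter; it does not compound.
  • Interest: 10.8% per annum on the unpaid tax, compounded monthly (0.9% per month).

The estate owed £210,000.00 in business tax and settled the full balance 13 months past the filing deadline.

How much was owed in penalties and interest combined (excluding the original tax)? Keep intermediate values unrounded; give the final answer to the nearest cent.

Penalty, months 1–2: 2 × 0.75% × £210,000.00 = £3,150.00
Penalty, months 3–13: 11 × 2% × £210,000.00 = £46,200.00
Interest: £210,000.00 × ((1 + 0.009)^13 − 1) = £210,000.00 × 0.1235313… = £25,941.5650…
Penalties + interest = £49,350.0000 + £25,941.5650… = £75,291.57

£75,291.57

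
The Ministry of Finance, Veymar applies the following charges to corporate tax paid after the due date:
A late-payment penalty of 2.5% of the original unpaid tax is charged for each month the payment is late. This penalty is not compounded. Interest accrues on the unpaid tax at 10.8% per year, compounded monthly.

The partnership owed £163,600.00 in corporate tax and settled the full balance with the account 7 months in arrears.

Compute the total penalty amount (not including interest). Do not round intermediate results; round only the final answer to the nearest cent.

Late-payment penalty: 7 × 2.5% × £163,600.00 = £28,630.00

£28,630.00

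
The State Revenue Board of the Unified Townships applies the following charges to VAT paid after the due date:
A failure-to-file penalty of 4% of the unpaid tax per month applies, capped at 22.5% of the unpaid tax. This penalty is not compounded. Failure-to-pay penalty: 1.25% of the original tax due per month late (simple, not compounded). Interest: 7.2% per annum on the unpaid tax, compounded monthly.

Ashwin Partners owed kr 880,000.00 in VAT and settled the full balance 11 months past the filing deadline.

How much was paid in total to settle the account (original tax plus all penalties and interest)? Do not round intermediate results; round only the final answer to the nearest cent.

kr 1,258,854.14

Failure-to-file: 11 × 4% × kr 880,000.00 = kr 387,200.00, capped at 22.5% × kr 880,000.00 = kr 198,000.00
Failure-to-pay penalty: 11 × 1.25% × kr 880,000.00 = kr 121,000.00
Interest (7.2%/yr ÷ 12 = 0.6%/month): kr 880,000.00 × ((1 + 0.006)^11 − 1) = kr 59,854.1427…
Total = kr 880,000.00 + kr 319,000.0000 + kr 59,854.1427… = kr 1,258,854.14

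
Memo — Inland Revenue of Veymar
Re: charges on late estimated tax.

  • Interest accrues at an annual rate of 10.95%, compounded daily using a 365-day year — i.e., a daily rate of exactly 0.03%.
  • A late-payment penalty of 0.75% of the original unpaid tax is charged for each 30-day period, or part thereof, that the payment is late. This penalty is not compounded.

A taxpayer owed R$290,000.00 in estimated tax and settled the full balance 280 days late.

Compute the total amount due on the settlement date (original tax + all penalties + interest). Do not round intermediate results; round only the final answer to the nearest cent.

Penalty periods: ⌈280/30⌉ = 10; penalty = 10 × 0.75% × R$290,000.00 = R$21,750.00
Interest: R$290,000.00 × ((1 + 0.0003)^280 − 1) = R$290,000.00 × 0.08761519… = R$25,408.4058…
Total = R$290,000.00 + R$21,750.0000 + R$25,408.4058… = R$337,158.41

R$337,158.41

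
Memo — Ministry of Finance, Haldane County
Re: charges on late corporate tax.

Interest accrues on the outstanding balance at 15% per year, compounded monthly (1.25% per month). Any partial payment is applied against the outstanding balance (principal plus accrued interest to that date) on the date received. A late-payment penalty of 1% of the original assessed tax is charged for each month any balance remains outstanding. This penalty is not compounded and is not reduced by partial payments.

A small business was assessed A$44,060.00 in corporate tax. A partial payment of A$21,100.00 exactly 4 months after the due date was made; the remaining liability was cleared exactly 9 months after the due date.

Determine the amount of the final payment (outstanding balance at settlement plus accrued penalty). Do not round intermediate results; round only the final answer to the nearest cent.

Balance at month 4: A$44,060.0000 × (1 + 0.0125)^4 = A$46,304.6515…
After A$21,100.00 payment: A$46,304.6515… − A$21,100.00 = A$25,204.6515…
Balance at month 9: A$25,204.6515… × (1 + 0.0125)^5 = A$26,819.8199…
Penalty: 9 × 1% × A$44,060.00 = A$3,965.40
Final settlement = outstanding balance + penalty = A$26,819.8199… + A$3,965.40 = A$30,785.22

A$30,785.22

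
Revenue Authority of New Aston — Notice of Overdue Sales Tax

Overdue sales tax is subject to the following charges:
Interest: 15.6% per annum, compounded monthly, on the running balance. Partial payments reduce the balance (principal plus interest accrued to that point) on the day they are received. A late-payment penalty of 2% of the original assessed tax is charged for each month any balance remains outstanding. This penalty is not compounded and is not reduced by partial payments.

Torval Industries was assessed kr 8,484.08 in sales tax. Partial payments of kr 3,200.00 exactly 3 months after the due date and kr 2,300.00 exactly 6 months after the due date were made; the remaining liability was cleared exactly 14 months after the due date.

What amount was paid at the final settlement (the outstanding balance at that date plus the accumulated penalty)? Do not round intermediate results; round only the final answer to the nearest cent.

kr 6,302.33

Monthly rate = 15.6% ÷ 12 = 1.3%
Balance at month 3: kr 8,484.0800 × (1 + 0.013)^3 = kr 8,819.2792…
After kr 3,200.00 payment: kr 8,819.2792… − kr 3,200.00 = kr 5,619.2792…
Balance at month 6: kr 5,619.2792… × (1 + 0.013)^3 = kr 5,841.2924…
After kr 2,300.00 payment: kr 5,841.2924… − kr 2,300.00 = kr 3,541.2924…
Balance at month 14: kr 3,541.2924… × (1 + 0.013)^8 = kr 3,926.7870…
Penalty: 14 × 2% × kr 8,484.08 = kr 2,375.54…
Final settlement = outstanding balance + penalty = kr 3,926.7870… + kr 2,375.54… = kr 6,302.33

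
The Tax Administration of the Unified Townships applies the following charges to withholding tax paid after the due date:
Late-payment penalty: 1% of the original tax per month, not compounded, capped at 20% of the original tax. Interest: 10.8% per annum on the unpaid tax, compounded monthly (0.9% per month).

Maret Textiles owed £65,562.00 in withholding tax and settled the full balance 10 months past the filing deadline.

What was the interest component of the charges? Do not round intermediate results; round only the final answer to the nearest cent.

£6,145.38

Interest: £65,562.00 × ((1 + 0.009)^10 − 1) = £65,562.00 × 0.0937339… = £6,145.3802…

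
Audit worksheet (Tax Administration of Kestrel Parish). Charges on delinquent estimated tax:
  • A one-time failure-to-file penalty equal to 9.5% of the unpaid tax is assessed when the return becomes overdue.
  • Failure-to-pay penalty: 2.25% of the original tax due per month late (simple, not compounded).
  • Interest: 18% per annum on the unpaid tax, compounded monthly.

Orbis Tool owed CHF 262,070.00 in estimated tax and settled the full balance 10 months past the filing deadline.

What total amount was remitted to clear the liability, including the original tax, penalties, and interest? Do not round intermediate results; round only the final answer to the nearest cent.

Failure-to-file penalty: 9.5% × CHF 262,070.00 = CHF 24,896.65
Failure-to-pay penalty: 10 × 2.25% × CHF 262,070.00 = CHF 58,965.75
Interest (18%/yr ÷ 12 = 1.5%/month): CHF 262,070.00 × ((1 + 0.015)^10 − 1) = CHF 42,072.9340…
Total = CHF 262,070.00 + CHF 83,862.4000 + CHF 42,072.9340… = CHF 388,005.33

CHF 388,005.33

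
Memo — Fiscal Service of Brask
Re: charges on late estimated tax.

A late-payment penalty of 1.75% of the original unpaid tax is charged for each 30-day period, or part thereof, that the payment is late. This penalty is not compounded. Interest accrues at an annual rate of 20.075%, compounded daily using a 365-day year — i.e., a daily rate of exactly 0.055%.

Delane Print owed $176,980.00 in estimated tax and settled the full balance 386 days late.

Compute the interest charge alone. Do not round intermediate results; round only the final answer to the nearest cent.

Interest: $176,980.00 × ((1 + 0.00055)^386 − 1) = $176,980.00 × 0.23644662… = $41,846.3233…

$41,846.32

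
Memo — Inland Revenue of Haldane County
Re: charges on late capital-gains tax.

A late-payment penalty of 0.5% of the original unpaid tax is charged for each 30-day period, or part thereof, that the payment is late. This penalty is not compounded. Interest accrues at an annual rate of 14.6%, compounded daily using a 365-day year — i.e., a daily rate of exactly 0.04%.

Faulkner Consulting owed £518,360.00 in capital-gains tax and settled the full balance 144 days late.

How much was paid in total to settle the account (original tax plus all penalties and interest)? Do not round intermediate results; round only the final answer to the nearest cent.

Penalty periods: ⌈144/30⌉ = 5; penalty = 5 × 0.5% × £518,360.00 = £12,959.00
Interest: £518,360.00 × ((1 + 0.0004)^144 − 1) = £518,360.00 × 0.05927899… = £30,727.8597…
Total = £518,360.00 + £12,959.0000 + £30,727.8597… = £562,046.86

£562,046.86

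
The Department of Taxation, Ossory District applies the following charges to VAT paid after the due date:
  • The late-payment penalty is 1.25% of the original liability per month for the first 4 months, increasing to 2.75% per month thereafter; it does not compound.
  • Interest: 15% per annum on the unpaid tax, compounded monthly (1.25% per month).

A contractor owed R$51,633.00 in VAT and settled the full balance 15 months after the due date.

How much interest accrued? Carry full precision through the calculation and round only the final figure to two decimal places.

Interest: R$51,633.00 × ((1 + 0.0125)^15 − 1) = R$51,633.00 × 0.2048292… = R$10,575.9452…

R$10,575.95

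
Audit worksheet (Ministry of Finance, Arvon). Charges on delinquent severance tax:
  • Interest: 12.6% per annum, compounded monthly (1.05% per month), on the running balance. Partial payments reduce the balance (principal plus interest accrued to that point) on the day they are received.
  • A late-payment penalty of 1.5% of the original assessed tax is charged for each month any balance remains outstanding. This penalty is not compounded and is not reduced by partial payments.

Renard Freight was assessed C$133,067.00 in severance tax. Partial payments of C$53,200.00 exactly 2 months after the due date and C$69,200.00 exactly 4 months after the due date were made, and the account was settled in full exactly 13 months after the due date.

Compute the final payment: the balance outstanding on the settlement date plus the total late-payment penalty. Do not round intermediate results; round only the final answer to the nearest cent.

C$42,669.79

Balance at month 2: C$133,067.0000 × (1 + 0.0105)^2 = C$135,876.0776…
After C$53,200.00 payment: C$135,876.0776… − C$53,200.00 = C$82,676.0776…
Balance at month 4: C$82,676.0776… × (1 + 0.0105)^2 = C$84,421.3903…
After C$69,200.00 payment: C$84,421.3903… − C$69,200.00 = C$15,221.3903…
Balance at month 13: C$15,221.3903… × (1 + 0.0105)^9 = C$16,721.7291…
Penalty: 13 × 1.5% × C$133,067.00 = C$25,948.07…
Final settlement = outstanding balance + penalty = C$16,721.7291… + C$25,948.07… = C$42,669.79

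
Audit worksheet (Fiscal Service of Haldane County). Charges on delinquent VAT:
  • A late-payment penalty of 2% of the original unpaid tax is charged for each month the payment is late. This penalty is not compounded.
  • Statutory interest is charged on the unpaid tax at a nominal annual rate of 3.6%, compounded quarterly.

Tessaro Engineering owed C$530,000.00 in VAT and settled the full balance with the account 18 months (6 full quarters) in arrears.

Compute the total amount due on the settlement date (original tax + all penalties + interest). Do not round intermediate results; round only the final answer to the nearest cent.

C$750,071.73

Late-payment penalty = 2% × C$530,000.00 × 18 mo = C$190,800.00
Interest (3.6%/yr ÷ 4 = 0.9%/quarter): C$530,000.00 × ((1 + 0.009)^6 − 1) = C$29,271.7297…
Total = C$530,000.00 + C$190,800.0000 + C$29,271.7297… = C$750,071.73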